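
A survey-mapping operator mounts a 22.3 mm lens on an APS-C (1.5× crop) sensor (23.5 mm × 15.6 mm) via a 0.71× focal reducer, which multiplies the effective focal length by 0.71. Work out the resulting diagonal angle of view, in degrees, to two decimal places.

83.39°

Effective focal length f = 22.3 × 0.71 = 15.833 mm.
Sensor diagonal = √(23.5² + 15.6²) = √795.6100 ≈ 28.2066 mm.
α = 2·arctan(28.207 / (2 × 15.833)) = 2·arctan(0.89075) ≈ 83.3862°.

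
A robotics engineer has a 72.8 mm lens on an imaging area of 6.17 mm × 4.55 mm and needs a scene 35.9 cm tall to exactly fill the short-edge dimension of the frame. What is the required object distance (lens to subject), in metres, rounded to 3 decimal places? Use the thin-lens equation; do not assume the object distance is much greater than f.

W: 35.9 cm = 359 mm.
Magnification m = h/W = dᵢ/dₒ; combined with 1/f = 1/dₒ + 1/dᵢ this gives dₒ = f·(1 + W/h).
dₒ = 72.8 mm × (1 + 359/4.55) = 72.8 × 79.9011 ≈ 5816.800 mm = 5.8168 m.

5.817 m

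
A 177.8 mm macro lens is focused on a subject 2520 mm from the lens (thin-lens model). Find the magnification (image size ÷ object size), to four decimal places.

Thin lens: 1/f = 1/dₒ + 1/dᵢ → 1/dᵢ = 1/177.8 − 1/2520 = 0.0052275 mm⁻¹, so dᵢ ≈ 191.2971 mm.
Magnification m = dᵢ/dₒ = 191.2971/2520 ≈ 0.07591.

0.0759×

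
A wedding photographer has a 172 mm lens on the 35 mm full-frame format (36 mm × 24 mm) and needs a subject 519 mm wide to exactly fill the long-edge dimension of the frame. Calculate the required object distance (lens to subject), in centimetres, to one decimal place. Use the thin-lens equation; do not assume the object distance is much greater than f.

Magnification m = w/W = dᵢ/dₒ; combined with 1/f = 1/dₒ + 1/dᵢ this gives dₒ = f·(1 + W/w).
dₒ = 172 mm × (1 + 519/36) = 172 × 15.4167 ≈ 2651.667 mm = 265.167 cm.

265.2 cm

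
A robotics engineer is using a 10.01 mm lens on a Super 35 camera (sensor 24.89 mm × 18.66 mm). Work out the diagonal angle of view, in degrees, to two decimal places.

Sensor diagonal = √(24.89² + 18.66²) = √967.7077 ≈ 31.1080 mm.
Angle of view α = 2·arctan(d/2f) with d = 31.1080 mm and f = 10.01 mm.
d/2f = 1.55385; arctan(1.55385) ≈ 57.2361°, so α ≈ 114.4722°.

114.47°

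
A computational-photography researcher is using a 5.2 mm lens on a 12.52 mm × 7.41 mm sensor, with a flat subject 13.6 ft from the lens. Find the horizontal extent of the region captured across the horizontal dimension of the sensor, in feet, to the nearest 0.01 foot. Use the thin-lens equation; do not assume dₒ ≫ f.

dₒ: 13.6 ft × 304.8 mm/ft = 4145.28 mm.
Similar triangles through the lens centre give W/dₒ = w/dᵢ; with 1/f = 1/dₒ + 1/dᵢ this gives W = w·(dₒ − f)/f.
W = 12.52 mm × (4145.28 − 5.2) / 5.2 = 12.52 × 796.1692 ≈ 9968.038 mm = 9968.038/304.8 ft = 32.7035 ft.

32.70 ft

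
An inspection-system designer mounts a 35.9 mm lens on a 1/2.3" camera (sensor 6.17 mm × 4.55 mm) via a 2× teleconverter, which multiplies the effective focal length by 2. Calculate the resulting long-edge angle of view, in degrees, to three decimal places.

Effective focal length f = 35.9 × 2 = 71.8 mm.
α = 2·arctan(6.17 / (2 × 71.8)) = 2·arctan(0.04297) ≈ 4.9206°.

4.921°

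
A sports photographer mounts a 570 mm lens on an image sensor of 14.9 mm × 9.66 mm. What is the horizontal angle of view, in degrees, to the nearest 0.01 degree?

Angle of view α = 2·arctan(w/2f) with w = 14.9 mm and f = 570 mm.
w/2f = 0.01307; arctan(0.01307) ≈ 0.7488°, so α ≈ 1.4976°.

1.50°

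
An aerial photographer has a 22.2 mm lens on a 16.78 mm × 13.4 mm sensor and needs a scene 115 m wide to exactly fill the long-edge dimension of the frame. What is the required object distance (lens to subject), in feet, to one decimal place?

499.2 ft

W: 115 m = 115000 mm.
Magnification m = w/W = dᵢ/dₒ; combined with 1/f = 1/dₒ + 1/dᵢ this gives dₒ = f·(1 + W/w).
dₒ = 22.2 mm × (1 + 115000/16.78) = 22.2 × 6854.3969 ≈ 152167.611 mm = 152167.611/304.8 ft = 499.238 ft.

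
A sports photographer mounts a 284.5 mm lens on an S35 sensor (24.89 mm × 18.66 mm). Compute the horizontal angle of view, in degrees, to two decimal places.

Angle of view α = 2·arctan(w/2f) with w = 24.89 mm and f = 284.5 mm.
w/2f = 0.04374; arctan(0.04374) ≈ 2.5047°, so α ≈ 5.0094°.

5.01°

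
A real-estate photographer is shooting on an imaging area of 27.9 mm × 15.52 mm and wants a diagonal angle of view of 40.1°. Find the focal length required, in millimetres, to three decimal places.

Sensor diagonal = √(27.9² + 15.52²) = √1019.2804 ≈ 31.9262 mm.
From α = 2·arctan(d/2f) we get f = d / (2·tan(α/2)).
With d = 31.9262 mm and α/2 = 20.05°, tan(α/2) ≈ 0.36496, so f ≈ 31.9262 / 0.72992 ≈ 43.7394 mm.

43.739 mm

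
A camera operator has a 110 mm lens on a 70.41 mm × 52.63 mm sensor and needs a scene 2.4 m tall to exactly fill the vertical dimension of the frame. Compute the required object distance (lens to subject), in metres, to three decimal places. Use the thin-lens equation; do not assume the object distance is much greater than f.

5.126 m

W: 2.4 m = 2400 mm.
Magnification m = h/W = dᵢ/dₒ; combined with 1/f = 1/dₒ + 1/dᵢ this gives dₒ = f·(1 + W/h).
dₒ = 110 mm × (1 + 2400/52.63) = 110 × 46.6014 ≈ 5126.150 mm = 5.12615 m.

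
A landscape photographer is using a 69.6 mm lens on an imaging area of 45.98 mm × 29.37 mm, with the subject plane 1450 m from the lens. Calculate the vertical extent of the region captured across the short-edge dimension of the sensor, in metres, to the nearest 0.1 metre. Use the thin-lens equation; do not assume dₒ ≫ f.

611.8 m

dₒ: 1450 m = 1.45e+06 mm.
Similar triangles through the lens centre give W/dₒ = h/dᵢ; with 1/f = 1/dₒ + 1/dᵢ this gives W = h·(dₒ − f)/f.
W = 29.37 mm × (1.45e+06 − 69.6) / 69.6 = 29.37 × 20832.3333 ≈ 611845.630 mm = 611.846 m.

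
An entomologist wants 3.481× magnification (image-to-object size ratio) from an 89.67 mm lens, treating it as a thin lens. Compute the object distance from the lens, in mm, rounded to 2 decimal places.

With m = dᵢ/dₒ and 1/f = 1/dₒ + 1/dᵢ, substituting dᵢ = m·dₒ gives 1/f = (1 + 1/m)/dₒ, hence dₒ = f·(1 + 1/m).
dₒ = 89.67 × (1 + 1/3.481) = 89.67 × 1.28727 ≈ 115.430 mm.

115.43 mm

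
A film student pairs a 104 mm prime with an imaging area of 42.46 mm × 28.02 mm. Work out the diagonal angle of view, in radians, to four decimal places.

Sensor diagonal = √(42.46² + 28.02²) = √2587.9720 ≈ 50.8721 mm.
Angle of view α = 2·arctan(d/2f) with d = 50.8721 mm and f = 104 mm.
d/2f = 0.24458; arctan(0.24458) ≈ 0.2399 rad, so α ≈ 0.4797 rad.

0.4797 rad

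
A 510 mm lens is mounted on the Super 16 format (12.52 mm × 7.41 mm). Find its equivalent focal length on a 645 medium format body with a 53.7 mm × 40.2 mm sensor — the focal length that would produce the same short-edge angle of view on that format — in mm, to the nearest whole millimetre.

Equal angle of view means equal height/f ratio, so f₂ = f₁ · (height₂/height₁) = 510 × 40.2/7.41.
f₂ = 510 × 5.42510 ≈ 2766.802 mm.

2767 mm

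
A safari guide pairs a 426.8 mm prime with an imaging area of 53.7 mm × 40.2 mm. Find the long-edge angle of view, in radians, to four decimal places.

0.1257 rad

Angle of view α = 2·arctan(w/2f) with w = 53.7 mm and f = 426.8 mm.
w/2f = 0.06291; arctan(0.06291) ≈ 0.0628 rad, so α ≈ 0.1257 rad.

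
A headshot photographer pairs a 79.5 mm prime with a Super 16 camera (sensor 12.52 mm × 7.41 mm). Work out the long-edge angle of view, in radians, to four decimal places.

0.1572 rad

Angle of view α = 2·arctan(w/2f) with w = 12.52 mm and f = 79.5 mm.
w/2f = 0.07874; arctan(0.07874) ≈ 0.0786 rad, so α ≈ 0.1572 rad.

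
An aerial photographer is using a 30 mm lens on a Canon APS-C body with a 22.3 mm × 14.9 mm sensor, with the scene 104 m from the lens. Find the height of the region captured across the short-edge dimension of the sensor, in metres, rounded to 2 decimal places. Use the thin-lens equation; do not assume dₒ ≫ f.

dₒ: 104 m = 104000 mm.
Similar triangles through the lens centre give W/dₒ = h/dᵢ; with 1/f = 1/dₒ + 1/dᵢ this gives W = h·(dₒ − f)/f.
W = 14.9 mm × (104000 − 30) / 30 = 14.9 × 3465.6667 ≈ 51638.433 mm = 51.6384 m.

51.64 m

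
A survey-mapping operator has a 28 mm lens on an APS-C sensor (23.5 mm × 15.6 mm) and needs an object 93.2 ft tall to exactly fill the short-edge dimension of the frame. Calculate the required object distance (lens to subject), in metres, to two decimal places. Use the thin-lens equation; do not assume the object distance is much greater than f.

W: 93.2 ft × 304.8 mm/ft = 28407.36 mm.
Magnification m = h/W = dᵢ/dₒ; combined with 1/f = 1/dₒ + 1/dᵢ this gives dₒ = f·(1 + W/h).
dₒ = 28 mm × (1 + 28407.4/15.6) = 28 × 1821.9846 ≈ 51015.568 mm = 51.0156 m.

51.02 m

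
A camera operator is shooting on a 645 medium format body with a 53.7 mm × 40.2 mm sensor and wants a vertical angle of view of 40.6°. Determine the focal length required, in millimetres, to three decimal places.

54.337 mm

From α = 2·arctan(h/2f) we get f = h / (2·tan(α/2)).
With h = 40.2 mm and α/2 = 20.3°, tan(α/2) ≈ 0.36991, so f ≈ 40.2 / 0.73982 ≈ 54.3374 mm.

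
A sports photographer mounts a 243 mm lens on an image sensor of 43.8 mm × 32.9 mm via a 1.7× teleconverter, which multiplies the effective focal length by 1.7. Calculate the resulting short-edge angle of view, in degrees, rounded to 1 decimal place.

4.6°

Effective focal length f = 243 × 1.7 = 413.1 mm.
α = 2·arctan(32.9 / (2 × 413.1)) = 2·arctan(0.03982) ≈ 4.5607°.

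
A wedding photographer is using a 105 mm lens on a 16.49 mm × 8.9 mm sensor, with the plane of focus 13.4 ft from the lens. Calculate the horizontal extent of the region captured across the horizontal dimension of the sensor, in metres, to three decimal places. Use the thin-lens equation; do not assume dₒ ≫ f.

dₒ: 13.4 ft × 304.8 mm/ft = 4084.32 mm.
Similar triangles through the lens centre give W/dₒ = w/dᵢ; with 1/f = 1/dₒ + 1/dᵢ this gives W = w·(dₒ − f)/f.
W = 16.49 mm × (4084.32 − 105) / 105 = 16.49 × 37.8983 ≈ 624.943 mm = 0.624943 m.

0.625 m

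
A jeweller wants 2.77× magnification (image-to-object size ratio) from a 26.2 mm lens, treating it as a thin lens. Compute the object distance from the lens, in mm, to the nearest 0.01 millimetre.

With m = dᵢ/dₒ and 1/f = 1/dₒ + 1/dᵢ, substituting dᵢ = m·dₒ gives 1/f = (1 + 1/m)/dₒ, hence dₒ = f·(1 + 1/m).
dₒ = 26.2 × (1 + 1/2.77) = 26.2 × 1.36101 ≈ 35.658 mm.

35.66 mm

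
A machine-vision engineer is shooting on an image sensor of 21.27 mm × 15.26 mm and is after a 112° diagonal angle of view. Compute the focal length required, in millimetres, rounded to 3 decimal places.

8.829 mm

Sensor diagonal = √(21.27² + 15.26²) = √685.2805 ≈ 26.1779 mm.
From α = 2·arctan(d/2f) we get f = d / (2·tan(α/2)).
With d = 26.1779 mm and α/2 = 56°, tan(α/2) ≈ 1.48256, so f ≈ 26.1779 / 2.96512 ≈ 8.8286 mm.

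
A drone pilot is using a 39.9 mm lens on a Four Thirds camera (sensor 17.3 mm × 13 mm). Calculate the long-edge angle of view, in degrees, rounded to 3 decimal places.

Angle of view α = 2·arctan(w/2f) with w = 17.3 mm and f = 39.9 mm.
w/2f = 0.21679; arctan(0.21679) ≈ 12.2320°, so α ≈ 24.4640°.

24.464°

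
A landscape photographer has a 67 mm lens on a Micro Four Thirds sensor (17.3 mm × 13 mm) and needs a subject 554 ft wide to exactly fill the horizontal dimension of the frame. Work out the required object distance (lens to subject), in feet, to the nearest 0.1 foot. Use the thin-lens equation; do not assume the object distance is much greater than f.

2145.8 ft

W: 554 ft × 304.8 mm/ft = 168859.19 mm.
Magnification m = w/W = dᵢ/dₒ; combined with 1/f = 1/dₒ + 1/dᵢ this gives dₒ = f·(1 + W/w).
dₒ = 67 mm × (1 + 168859/17.3) = 67 × 9761.6471 ≈ 654030.355 mm = 654030.355/304.8 ft = 2145.77 ft.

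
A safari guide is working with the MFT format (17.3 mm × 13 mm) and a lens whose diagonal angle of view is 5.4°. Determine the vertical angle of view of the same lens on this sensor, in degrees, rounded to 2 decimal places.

3.25°

Sensor diagonal = √(17.3² + 13²) = √468.2900 ≈ 21.6400 mm.
From the diagonal AOV: f = 21.6400 / (2·tan(2.7°)) = 21.6400 / 0.09432 ≈ 229.4376 mm.
Vertical AOV = 2·arctan(13 / (2 × 229.4376)) = 2·arctan(0.02833) ≈ 3.2455°.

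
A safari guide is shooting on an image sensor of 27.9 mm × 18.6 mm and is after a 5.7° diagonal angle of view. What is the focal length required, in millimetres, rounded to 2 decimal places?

336.78 mm

Sensor diagonal = √(27.9² + 18.6²) = √1124.3700 ≈ 33.5316 mm.
From α = 2·arctan(d/2f) we get f = d / (2·tan(α/2)).
With d = 33.5316 mm and α/2 = 2.85°, tan(α/2) ≈ 0.04978, so f ≈ 33.5316 / 0.09957 ≈ 336.7782 mm.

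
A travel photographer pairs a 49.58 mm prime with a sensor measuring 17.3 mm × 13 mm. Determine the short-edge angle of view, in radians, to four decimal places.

0.2607 rad

Angle of view α = 2·arctan(h/2f) with h = 13 mm and f = 49.58 mm.
h/2f = 0.13110; arctan(0.13110) ≈ 0.1304 rad, so α ≈ 0.2607 rad.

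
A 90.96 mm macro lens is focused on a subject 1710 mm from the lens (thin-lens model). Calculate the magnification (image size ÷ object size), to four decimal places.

Thin lens: 1/f = 1/dₒ + 1/dᵢ → 1/dᵢ = 1/90.96 − 1/1710 = 0.0104090 mm⁻¹, so dᵢ ≈ 96.0703 mm.
Magnification m = dᵢ/dₒ = 96.0703/1710 ≈ 0.05618.

0.0562×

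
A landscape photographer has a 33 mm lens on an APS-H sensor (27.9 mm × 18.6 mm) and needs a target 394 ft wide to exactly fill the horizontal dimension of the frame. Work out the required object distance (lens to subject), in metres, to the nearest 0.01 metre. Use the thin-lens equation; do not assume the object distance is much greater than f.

142.08 m

W: 394 ft × 304.8 mm/ft = 120091.20 mm.
Magnification m = w/W = dᵢ/dₒ; combined with 1/f = 1/dₒ + 1/dᵢ this gives dₒ = f·(1 + W/w).
dₒ = 33 mm × (1 + 120091/27.9) = 33 × 4305.3439 ≈ 142076.350 mm = 142.076 m.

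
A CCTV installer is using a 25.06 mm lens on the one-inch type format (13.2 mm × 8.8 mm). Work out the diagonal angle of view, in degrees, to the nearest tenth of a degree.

Sensor diagonal = √(13.2² + 8.8²) = √251.6800 ≈ 15.8644 mm.
Angle of view α = 2·arctan(d/2f) with d = 15.8644 mm and f = 25.06 mm.
d/2f = 0.31653; arctan(0.31653) ≈ 17.5641°, so α ≈ 35.1282°.

35.1°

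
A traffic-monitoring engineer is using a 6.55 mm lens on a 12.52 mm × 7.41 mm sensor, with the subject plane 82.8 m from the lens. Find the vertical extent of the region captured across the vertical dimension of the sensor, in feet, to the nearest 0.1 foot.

dₒ: 82.8 m = 82800 mm.
Similar triangles through the lens centre give W/dₒ = h/dᵢ; with 1/f = 1/dₒ + 1/dᵢ this gives W = h·(dₒ − f)/f.
W = 7.41 mm × (82800 − 6.55) / 6.55 = 7.41 × 12640.2214 ≈ 93664.040 mm = 93664.040/304.8 ft = 307.297 ft.

307.3 ft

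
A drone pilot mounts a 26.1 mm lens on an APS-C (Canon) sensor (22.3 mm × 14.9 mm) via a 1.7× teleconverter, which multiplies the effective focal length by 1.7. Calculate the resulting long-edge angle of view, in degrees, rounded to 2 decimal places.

Effective focal length f = 26.1 × 1.7 = 44.37 mm.
α = 2·arctan(22.3 / (2 × 44.37)) = 2·arctan(0.25130) ≈ 28.2122°.

28.21°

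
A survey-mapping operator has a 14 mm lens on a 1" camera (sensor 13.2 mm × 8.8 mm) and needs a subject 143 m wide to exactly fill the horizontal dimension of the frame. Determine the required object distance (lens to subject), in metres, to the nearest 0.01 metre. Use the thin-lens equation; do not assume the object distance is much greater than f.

W: 143 m = 143000 mm.
Magnification m = w/W = dᵢ/dₒ; combined with 1/f = 1/dₒ + 1/dᵢ this gives dₒ = f·(1 + W/w).
dₒ = 14 mm × (1 + 143000/13.2) = 14 × 10834.3333 ≈ 151680.667 mm = 151.681 m.

151.68 m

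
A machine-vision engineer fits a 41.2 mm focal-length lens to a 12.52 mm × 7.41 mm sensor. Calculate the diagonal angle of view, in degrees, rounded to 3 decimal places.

20.026°

Sensor diagonal = √(12.52² + 7.41²) = √211.6585 ≈ 14.5485 mm.
Angle of view α = 2·arctan(d/2f) with d = 14.5485 mm and f = 41.2 mm.
d/2f = 0.17656; arctan(0.17656) ≈ 10.0129°, so α ≈ 20.0258°.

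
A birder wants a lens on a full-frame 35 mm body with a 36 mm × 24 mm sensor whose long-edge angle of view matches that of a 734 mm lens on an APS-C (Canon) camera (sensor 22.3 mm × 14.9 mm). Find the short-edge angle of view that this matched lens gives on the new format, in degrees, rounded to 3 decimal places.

1.160°

Equal long-edge AOV ⇒ f₂ = f₁ · 36/22.3 = 734 × 1.61435 ≈ 1184.9327 mm.
Short-edge AOV on the new format = 2·arctan(24 / (2 × 1184.9327)) = 2·arctan(0.01013) ≈ 1.1604°.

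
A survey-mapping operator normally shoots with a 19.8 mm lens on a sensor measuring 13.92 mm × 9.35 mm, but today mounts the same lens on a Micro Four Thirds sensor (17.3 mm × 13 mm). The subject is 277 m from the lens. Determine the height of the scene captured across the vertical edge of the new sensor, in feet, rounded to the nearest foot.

The focal length stays 19.8 mm; the relevant sensor dimension is now h = 13 mm. Object distance dₒ = 277 m = 277000 mm.
Thin-lens field height W = h·(dₒ − f)/f = 13 × (277000 − 19.8)/19.8 ≈ 181855.687 mm = 181855.687/304.8 ft = 596.639 ft.

597 ft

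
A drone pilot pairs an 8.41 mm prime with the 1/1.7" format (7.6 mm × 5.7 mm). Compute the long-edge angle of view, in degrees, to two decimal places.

48.63°

Angle of view α = 2·arctan(w/2f) with w = 7.6 mm and f = 8.41 mm.
w/2f = 0.45184; arctan(0.45184) ≈ 24.3155°, so α ≈ 48.6310°.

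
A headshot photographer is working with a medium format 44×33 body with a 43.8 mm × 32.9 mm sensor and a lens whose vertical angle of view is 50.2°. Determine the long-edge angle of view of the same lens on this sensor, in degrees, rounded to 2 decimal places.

63.90°

From the vertical AOV: f = 32.9 / (2·tan(25.1°)) = 32.9 / 0.93687 ≈ 35.1170 mm.
Long-edge AOV = 2·arctan(43.8 / (2 × 35.1170)) = 2·arctan(0.62363) ≈ 63.8978°.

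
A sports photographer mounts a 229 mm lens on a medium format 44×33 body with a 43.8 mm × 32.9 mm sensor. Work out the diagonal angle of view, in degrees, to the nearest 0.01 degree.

Sensor diagonal = √(43.8² + 32.9²) = √3000.8500 ≈ 54.7800 mm.
Angle of view α = 2·arctan(d/2f) with d = 54.7800 mm and f = 229 mm.
d/2f = 0.11961; arctan(0.11961) ≈ 6.8206°, so α ≈ 13.6412°.

13.64°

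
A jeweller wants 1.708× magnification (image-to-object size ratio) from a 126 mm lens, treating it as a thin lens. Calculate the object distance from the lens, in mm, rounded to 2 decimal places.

With m = dᵢ/dₒ and 1/f = 1/dₒ + 1/dᵢ, substituting dᵢ = m·dₒ gives 1/f = (1 + 1/m)/dₒ, hence dₒ = f·(1 + 1/m).
dₒ = 126 × (1 + 1/1.708) = 126 × 1.58548 ≈ 199.770 mm.

199.77 mm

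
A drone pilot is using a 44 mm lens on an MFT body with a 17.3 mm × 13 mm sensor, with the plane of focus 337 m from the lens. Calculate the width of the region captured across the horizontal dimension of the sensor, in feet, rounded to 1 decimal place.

dₒ: 337 m = 337000 mm.
Similar triangles through the lens centre give W/dₒ = w/dᵢ; with 1/f = 1/dₒ + 1/dᵢ this gives W = w·(dₒ − f)/f.
W = 17.3 mm × (337000 − 44) / 44 = 17.3 × 7658.0909 ≈ 132484.973 mm = 132484.973/304.8 ft = 434.662 ft.

434.7 ft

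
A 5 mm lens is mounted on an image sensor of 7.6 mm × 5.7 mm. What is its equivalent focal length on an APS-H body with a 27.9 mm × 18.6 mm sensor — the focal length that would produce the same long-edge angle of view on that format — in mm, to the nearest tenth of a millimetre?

Equal angle of view means equal width/f ratio, so f₂ = f₁ · (width₂/width₁) = 5 × 27.9/7.6.
f₂ = 5 × 3.67105 ≈ 18.355 mm.

18.4 mm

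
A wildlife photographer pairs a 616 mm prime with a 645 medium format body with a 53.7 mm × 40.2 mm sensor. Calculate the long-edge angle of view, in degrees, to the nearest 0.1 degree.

5.0°

Angle of view α = 2·arctan(w/2f) with w = 53.7 mm and f = 616 mm.
w/2f = 0.04359; arctan(0.04359) ≈ 2.4958°, so α ≈ 4.9916°.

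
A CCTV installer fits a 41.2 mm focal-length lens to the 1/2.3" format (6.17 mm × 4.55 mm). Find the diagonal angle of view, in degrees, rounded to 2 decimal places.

10.63°

Sensor diagonal = √(6.17² + 4.55²) = √58.7714 ≈ 7.6663 mm.
Angle of view α = 2·arctan(d/2f) with d = 7.6663 mm and f = 41.2 mm.
d/2f = 0.09304; arctan(0.09304) ≈ 5.3153°, so α ≈ 10.6307°.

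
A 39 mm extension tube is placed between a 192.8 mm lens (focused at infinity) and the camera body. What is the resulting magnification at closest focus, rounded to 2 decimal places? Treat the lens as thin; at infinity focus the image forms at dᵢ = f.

0.20×

The tube moves the image plane from f to f + e, so dᵢ = 192.8 + 39 = 231.8 mm. Focus is achieved when 1/f = 1/dₒ + 1/dᵢ, giving dₒ = 1/(1/f − 1/(f+e)).
Magnification m = dᵢ/dₒ = (f+e)·(1/f − 1/(f+e)) = e/f = 39/192.8 ≈ 0.2023.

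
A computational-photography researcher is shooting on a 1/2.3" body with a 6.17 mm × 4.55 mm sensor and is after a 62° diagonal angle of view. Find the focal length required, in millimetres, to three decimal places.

6.379 mm

Sensor diagonal = √(6.17² + 4.55²) = √58.7714 ≈ 7.6663 mm.
From α = 2·arctan(d/2f) we get f = d / (2·tan(α/2)).
With d = 7.6663 mm and α/2 = 31°, tan(α/2) ≈ 0.60086, so f ≈ 7.6663 / 1.20172 ≈ 6.3794 mm.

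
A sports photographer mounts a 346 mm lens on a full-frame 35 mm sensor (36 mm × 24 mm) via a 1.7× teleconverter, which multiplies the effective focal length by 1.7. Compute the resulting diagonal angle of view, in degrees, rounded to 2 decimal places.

Effective focal length f = 346 × 1.7 = 588.2 mm.
Sensor diagonal = √(36² + 24²) = √1872.0000 ≈ 43.2666 mm.
α = 2·arctan(43.267 / (2 × 588.2)) = 2·arctan(0.03678) ≈ 4.2126°.

4.21°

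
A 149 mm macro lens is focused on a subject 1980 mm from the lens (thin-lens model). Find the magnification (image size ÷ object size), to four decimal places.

0.0814×

Thin lens: 1/f = 1/dₒ + 1/dᵢ → 1/dᵢ = 1/149 − 1/1980 = 0.0062064 mm⁻¹, so dᵢ ≈ 161.1251 mm.
Magnification m = dᵢ/dₒ = 161.1251/1980 ≈ 0.08138.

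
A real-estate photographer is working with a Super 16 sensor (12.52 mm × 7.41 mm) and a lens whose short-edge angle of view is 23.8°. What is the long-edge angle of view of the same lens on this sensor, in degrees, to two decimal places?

39.20°

From the short-edge AOV: f = 7.41 / (2·tan(11.9°)) = 7.41 / 0.42147 ≈ 17.5815 mm.
Long-edge AOV = 2·arctan(12.52 / (2 × 17.5815)) = 2·arctan(0.35606) ≈ 39.1972°.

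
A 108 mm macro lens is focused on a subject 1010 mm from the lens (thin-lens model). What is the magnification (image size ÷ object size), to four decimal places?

0.1197×

Thin lens: 1/f = 1/dₒ + 1/dᵢ → 1/dᵢ = 1/108 − 1/1010 = 0.0082692 mm⁻¹, so dᵢ ≈ 120.9313 mm.
Magnification m = dᵢ/dₒ = 120.9313/1010 ≈ 0.11973.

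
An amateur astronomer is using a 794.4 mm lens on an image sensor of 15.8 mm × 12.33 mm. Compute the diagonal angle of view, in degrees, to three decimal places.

Sensor diagonal = √(15.8² + 12.33²) = √401.6689 ≈ 20.0417 mm.
Angle of view α = 2·arctan(d/2f) with d = 20.0417 mm and f = 794.4 mm.
d/2f = 0.01261; arctan(0.01261) ≈ 0.7227°, so α ≈ 1.4454°.

1.445°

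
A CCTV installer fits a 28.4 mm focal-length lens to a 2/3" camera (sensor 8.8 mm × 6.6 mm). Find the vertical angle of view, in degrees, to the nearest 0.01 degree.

Angle of view α = 2·arctan(h/2f) with h = 6.6 mm and f = 28.4 mm.
h/2f = 0.11620; arctan(0.11620) ≈ 6.6279°, so α ≈ 13.2558°.

13.26°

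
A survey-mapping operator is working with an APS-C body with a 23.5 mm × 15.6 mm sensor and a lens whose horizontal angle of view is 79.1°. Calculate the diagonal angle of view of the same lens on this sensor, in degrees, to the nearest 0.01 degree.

89.49°

From the horizontal AOV: f = 23.5 / (2·tan(39.55°)) = 23.5 / 1.65161 ≈ 14.2286 mm.
Sensor diagonal = √(23.5² + 15.6²) = √795.6100 ≈ 28.2066 mm.
Diagonal AOV = 2·arctan(28.2066 / (2 × 14.2286)) = 2·arctan(0.99119) ≈ 89.4932°.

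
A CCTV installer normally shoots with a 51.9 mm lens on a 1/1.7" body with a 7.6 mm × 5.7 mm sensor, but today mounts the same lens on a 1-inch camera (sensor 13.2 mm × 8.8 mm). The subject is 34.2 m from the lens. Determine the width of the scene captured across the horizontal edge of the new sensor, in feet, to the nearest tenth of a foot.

The focal length stays 51.9 mm; the relevant sensor dimension is now w = 13.2 mm. Object distance dₒ = 34.2 m = 34200 mm.
Thin-lens field width W = w·(dₒ − f)/f = 13.2 × (34200 − 51.9)/51.9 ≈ 8685.066 mm = 8685.066/304.8 ft = 28.4943 ft.

28.5 ft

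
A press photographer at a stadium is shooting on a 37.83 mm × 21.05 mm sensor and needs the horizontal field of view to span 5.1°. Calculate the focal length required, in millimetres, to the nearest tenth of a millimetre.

From α = 2·arctan(w/2f) we get f = w / (2·tan(α/2)).
With w = 37.83 mm and α/2 = 2.55°, tan(α/2) ≈ 0.04454, so f ≈ 37.83 / 0.08907 ≈ 424.7192 mm.

424.7 mm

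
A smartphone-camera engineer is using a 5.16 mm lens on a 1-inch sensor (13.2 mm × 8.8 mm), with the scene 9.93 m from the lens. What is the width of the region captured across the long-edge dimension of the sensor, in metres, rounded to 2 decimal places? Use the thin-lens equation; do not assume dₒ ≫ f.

dₒ: 9.93 m = 9930 mm.
Similar triangles through the lens centre give W/dₒ = w/dᵢ; with 1/f = 1/dₒ + 1/dᵢ this gives W = w·(dₒ − f)/f.
W = 13.2 mm × (9930 − 5.16) / 5.16 = 13.2 × 1923.4186 ≈ 25389.126 mm = 25.3891 m.

25.39 m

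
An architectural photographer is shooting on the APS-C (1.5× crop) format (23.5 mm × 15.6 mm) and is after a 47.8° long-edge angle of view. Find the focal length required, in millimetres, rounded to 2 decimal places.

From α = 2·arctan(w/2f) we get f = w / (2·tan(α/2)).
With w = 23.5 mm and α/2 = 23.9°, tan(α/2) ≈ 0.44314, so f ≈ 23.5 / 0.88628 ≈ 26.5154 mm.

26.52 mm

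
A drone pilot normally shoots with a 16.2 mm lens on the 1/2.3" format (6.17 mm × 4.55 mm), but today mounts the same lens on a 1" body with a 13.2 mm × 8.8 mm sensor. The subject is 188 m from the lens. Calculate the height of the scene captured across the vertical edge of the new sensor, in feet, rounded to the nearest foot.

335 ft

The focal length stays 16.2 mm; the relevant sensor dimension is now h = 8.8 mm. Object distance dₒ = 188 m = 188000 mm.
Thin-lens field height W = h·(dₒ − f)/f = 8.8 × (188000 − 16.2)/16.2 ≈ 102114.657 mm = 102114.657/304.8 ft = 335.022 ft.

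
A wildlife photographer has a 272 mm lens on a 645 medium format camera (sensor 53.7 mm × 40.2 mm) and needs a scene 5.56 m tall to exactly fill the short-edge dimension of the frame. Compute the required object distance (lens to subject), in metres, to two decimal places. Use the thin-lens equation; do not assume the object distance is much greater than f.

W: 5.56 m = 5560 mm.
Magnification m = h/W = dᵢ/dₒ; combined with 1/f = 1/dₒ + 1/dᵢ this gives dₒ = f·(1 + W/h).
dₒ = 272 mm × (1 + 5560/40.2) = 272 × 139.3085 ≈ 37891.900 mm = 37.8919 m.

37.89 m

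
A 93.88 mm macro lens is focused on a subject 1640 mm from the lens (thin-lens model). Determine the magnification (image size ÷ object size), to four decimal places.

0.0607×

Thin lens: 1/f = 1/dₒ + 1/dᵢ → 1/dᵢ = 1/93.88 − 1/1640 = 0.0100421 mm⁻¹, so dᵢ ≈ 99.5804 mm.
Magnification m = dᵢ/dₒ = 99.5804/1640 ≈ 0.06072.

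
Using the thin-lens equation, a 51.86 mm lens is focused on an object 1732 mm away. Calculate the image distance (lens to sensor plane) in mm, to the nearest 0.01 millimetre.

1/dᵢ = 1/f − 1/dₒ = 1/51.86 − 1/1732 = 0.0187053 mm⁻¹.
dᵢ = 1/0.0187053 ≈ 53.4607 mm.

53.46 mm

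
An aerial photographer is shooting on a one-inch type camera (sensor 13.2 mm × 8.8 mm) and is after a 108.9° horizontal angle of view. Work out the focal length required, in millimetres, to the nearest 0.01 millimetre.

From α = 2·arctan(w/2f) we get f = w / (2·tan(α/2)).
With w = 13.2 mm and α/2 = 54.45°, tan(α/2) ≈ 1.39936, so f ≈ 13.2 / 2.79873 ≈ 4.7164 mm.

4.72 mm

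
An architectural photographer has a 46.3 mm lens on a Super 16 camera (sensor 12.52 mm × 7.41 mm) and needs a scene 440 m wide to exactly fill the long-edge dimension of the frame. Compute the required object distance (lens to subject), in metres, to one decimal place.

W: 440 m = 440000 mm.
Magnification m = w/W = dᵢ/dₒ; combined with 1/f = 1/dₒ + 1/dᵢ this gives dₒ = f·(1 + W/w).
dₒ = 46.3 mm × (1 + 440000/12.52) = 46.3 × 35144.7700 ≈ 1627202.850 mm = 1627.2 m.

1627.2 m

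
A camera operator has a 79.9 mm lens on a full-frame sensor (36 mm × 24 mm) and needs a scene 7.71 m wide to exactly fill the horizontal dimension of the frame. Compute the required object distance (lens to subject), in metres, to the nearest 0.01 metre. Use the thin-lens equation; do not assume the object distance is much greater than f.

17.19 m

W: 7.71 m = 7710 mm.
Magnification m = w/W = dᵢ/dₒ; combined with 1/f = 1/dₒ + 1/dᵢ this gives dₒ = f·(1 + W/w).
dₒ = 79.9 mm × (1 + 7710/36) = 79.9 × 215.1667 ≈ 17191.817 mm = 17.1918 m.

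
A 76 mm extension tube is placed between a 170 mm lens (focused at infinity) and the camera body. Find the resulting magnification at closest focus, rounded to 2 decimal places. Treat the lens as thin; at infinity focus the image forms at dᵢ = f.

The tube moves the image plane from f to f + e, so dᵢ = 170 + 76 = 246 mm. Focus is achieved when 1/f = 1/dₒ + 1/dᵢ, giving dₒ = 1/(1/f − 1/(f+e)).
Magnification m = dᵢ/dₒ = (f+e)·(1/f − 1/(f+e)) = e/f = 76/170 ≈ 0.4471.

0.45×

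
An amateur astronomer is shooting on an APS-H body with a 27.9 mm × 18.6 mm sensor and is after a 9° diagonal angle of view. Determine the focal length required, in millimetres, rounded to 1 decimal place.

213.0 mm

Sensor diagonal = √(27.9² + 18.6²) = √1124.3700 ≈ 33.5316 mm.
From α = 2·arctan(d/2f) we get f = d / (2·tan(α/2)).
With d = 33.5316 mm and α/2 = 4.5°, tan(α/2) ≈ 0.07870, so f ≈ 33.5316 / 0.15740 ≈ 213.0299 mm.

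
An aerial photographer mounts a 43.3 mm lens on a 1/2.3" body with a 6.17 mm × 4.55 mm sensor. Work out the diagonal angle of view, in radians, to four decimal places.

Sensor diagonal = √(6.17² + 4.55²) = √58.7714 ≈ 7.6663 mm.
Angle of view α = 2·arctan(d/2f) with d = 7.6663 mm and f = 43.3 mm.
d/2f = 0.08852; arctan(0.08852) ≈ 0.0883 rad, so α ≈ 0.1766 rad.

0.1766 rad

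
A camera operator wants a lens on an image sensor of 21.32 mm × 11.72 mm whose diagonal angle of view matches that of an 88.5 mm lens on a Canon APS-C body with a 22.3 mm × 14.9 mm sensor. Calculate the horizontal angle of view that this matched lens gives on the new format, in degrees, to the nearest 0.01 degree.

Sensor diagonal = √(22.3² + 14.9²) = √719.3000 ≈ 26.8198 mm.
Sensor diagonal = √(21.32² + 11.72²) = √591.9008 ≈ 24.3290 mm.
Equal diagonal AOV ⇒ f₂ = f₁ · 24.3290/26.8198 = 88.5 × 0.90713 ≈ 80.2810 mm.
Horizontal AOV on the new format = 2·arctan(21.32 / (2 × 80.2810)) = 2·arctan(0.13278) ≈ 15.1274°.

15.13°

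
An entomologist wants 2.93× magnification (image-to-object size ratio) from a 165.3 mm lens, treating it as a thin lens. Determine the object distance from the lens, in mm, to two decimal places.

With m = dᵢ/dₒ and 1/f = 1/dₒ + 1/dᵢ, substituting dᵢ = m·dₒ gives 1/f = (1 + 1/m)/dₒ, hence dₒ = f·(1 + 1/m).
dₒ = 165.3 × (1 + 1/2.93) = 165.3 × 1.34130 ≈ 221.716 mm.

221.72 mm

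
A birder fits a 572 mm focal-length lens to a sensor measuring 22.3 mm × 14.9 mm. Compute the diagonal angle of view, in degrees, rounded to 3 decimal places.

Sensor diagonal = √(22.3² + 14.9²) = √719.3000 ≈ 26.8198 mm.
Angle of view α = 2·arctan(d/2f) with d = 26.8198 mm and f = 572 mm.
d/2f = 0.02344; arctan(0.02344) ≈ 1.3430°, so α ≈ 2.6860°.

2.686°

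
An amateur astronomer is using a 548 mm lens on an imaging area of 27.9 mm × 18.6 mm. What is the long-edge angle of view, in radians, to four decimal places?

Angle of view α = 2·arctan(w/2f) with w = 27.9 mm and f = 548 mm.
w/2f = 0.02546; arctan(0.02546) ≈ 0.0255 rad, so α ≈ 0.0509 rad.

0.0509 rad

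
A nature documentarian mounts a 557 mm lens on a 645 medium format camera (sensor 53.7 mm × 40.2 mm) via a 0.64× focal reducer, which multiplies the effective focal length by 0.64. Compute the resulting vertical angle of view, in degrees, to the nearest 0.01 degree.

Effective focal length f = 557 × 0.64 = 356.48 mm.
α = 2·arctan(40.2 / (2 × 356.48)) = 2·arctan(0.05638) ≈ 6.4544°.

6.45°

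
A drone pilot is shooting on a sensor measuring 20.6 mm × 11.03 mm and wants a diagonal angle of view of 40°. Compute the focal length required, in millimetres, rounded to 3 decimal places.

32.100 mm

Sensor diagonal = √(20.6² + 11.03²) = √546.0209 ≈ 23.3671 mm.
From α = 2·arctan(d/2f) we get f = d / (2·tan(α/2)).
With d = 23.3671 mm and α/2 = 20°, tan(α/2) ≈ 0.36397, so f ≈ 23.3671 / 0.72794 ≈ 32.1003 mm.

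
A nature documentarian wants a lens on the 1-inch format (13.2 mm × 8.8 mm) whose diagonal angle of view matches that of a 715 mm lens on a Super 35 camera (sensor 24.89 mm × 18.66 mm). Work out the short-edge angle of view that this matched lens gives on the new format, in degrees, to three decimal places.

1.383°

Sensor diagonal = √(24.89² + 18.66²) = √967.7077 ≈ 31.1080 mm.
Sensor diagonal = √(13.2² + 8.8²) = √251.6800 ≈ 15.8644 mm.
Equal diagonal AOV ⇒ f₂ = f₁ · 15.8644/31.1080 = 715 × 0.50998 ≈ 364.6350 mm.
Short-edge AOV on the new format = 2·arctan(8.8 / (2 × 364.6350)) = 2·arctan(0.01207) ≈ 1.3827°.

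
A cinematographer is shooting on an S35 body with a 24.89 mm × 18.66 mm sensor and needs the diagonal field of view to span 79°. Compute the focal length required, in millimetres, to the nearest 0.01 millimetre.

18.87 mm

Sensor diagonal = √(24.89² + 18.66²) = √967.7077 ≈ 31.1080 mm.
From α = 2·arctan(d/2f) we get f = d / (2·tan(α/2)).
With d = 31.1080 mm and α/2 = 39.5°, tan(α/2) ≈ 0.82434, so f ≈ 31.1080 / 1.64867 ≈ 18.8685 mm.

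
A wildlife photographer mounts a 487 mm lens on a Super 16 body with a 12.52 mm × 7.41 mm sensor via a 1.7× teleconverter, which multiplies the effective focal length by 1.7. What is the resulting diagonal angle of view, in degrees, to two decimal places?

1.01°

Effective focal length f = 487 × 1.7 = 827.9 mm.
Sensor diagonal = √(12.52² + 7.41²) = √211.6585 ≈ 14.5485 mm.
α = 2·arctan(14.548 / (2 × 827.9)) = 2·arctan(0.00879) ≈ 1.0068°.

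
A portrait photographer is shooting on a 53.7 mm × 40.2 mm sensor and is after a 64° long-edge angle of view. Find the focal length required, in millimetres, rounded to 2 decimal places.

From α = 2·arctan(w/2f) we get f = w / (2·tan(α/2)).
With w = 53.7 mm and α/2 = 32°, tan(α/2) ≈ 0.62487, so f ≈ 53.7 / 1.24974 ≈ 42.9690 mm.

42.97 mm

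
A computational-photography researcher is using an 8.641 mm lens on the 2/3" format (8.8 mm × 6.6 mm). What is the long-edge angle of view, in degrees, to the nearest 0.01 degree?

53.97°

Angle of view α = 2·arctan(w/2f) with w = 8.8 mm and f = 8.641 mm.
w/2f = 0.50920; arctan(0.50920) ≈ 26.9852°, so α ≈ 53.9704°.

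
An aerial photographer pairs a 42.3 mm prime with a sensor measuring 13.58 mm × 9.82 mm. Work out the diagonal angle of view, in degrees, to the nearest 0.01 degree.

Sensor diagonal = √(13.58² + 9.82²) = √280.8488 ≈ 16.7585 mm.
Angle of view α = 2·arctan(d/2f) with d = 16.7585 mm and f = 42.3 mm.
d/2f = 0.19809; arctan(0.19809) ≈ 11.2048°, so α ≈ 22.4095°.

22.41°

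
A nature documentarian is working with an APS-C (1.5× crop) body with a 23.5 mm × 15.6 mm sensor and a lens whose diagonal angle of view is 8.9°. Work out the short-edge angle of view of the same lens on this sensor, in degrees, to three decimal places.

4.929°

Sensor diagonal = √(23.5² + 15.6²) = √795.6100 ≈ 28.2066 mm.
From the diagonal AOV: f = 28.2066 / (2·tan(4.45°)) = 28.2066 / 0.15565 ≈ 181.2209 mm.
Short-edge AOV = 2·arctan(15.6 / (2 × 181.2209)) = 2·arctan(0.04304) ≈ 4.9291°.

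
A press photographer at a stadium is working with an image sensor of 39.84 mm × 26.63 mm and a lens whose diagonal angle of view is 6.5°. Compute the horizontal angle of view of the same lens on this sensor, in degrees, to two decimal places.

5.41°

Sensor diagonal = √(39.84² + 26.63²) = √2296.3825 ≈ 47.9206 mm.
From the diagonal AOV: f = 47.9206 / (2·tan(3.25°)) = 47.9206 / 0.11357 ≈ 421.9541 mm.
Horizontal AOV = 2·arctan(39.84 / (2 × 421.9541)) = 2·arctan(0.04721) ≈ 5.4057°.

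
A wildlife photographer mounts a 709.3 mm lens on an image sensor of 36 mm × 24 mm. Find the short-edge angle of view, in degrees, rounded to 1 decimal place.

1.9°

Angle of view α = 2·arctan(h/2f) with h = 24 mm and f = 709.3 mm.
h/2f = 0.01692; arctan(0.01692) ≈ 0.9692°, so α ≈ 1.9385°.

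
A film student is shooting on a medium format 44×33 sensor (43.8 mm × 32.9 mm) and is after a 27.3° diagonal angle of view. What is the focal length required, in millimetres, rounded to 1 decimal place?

112.8 mm

Sensor diagonal = √(43.8² + 32.9²) = √3000.8500 ≈ 54.7800 mm.
From α = 2·arctan(d/2f) we get f = d / (2·tan(α/2)).
With d = 54.7800 mm and α/2 = 13.65°, tan(α/2) ≈ 0.24285, so f ≈ 54.7800 / 0.48570 ≈ 112.7860 mm.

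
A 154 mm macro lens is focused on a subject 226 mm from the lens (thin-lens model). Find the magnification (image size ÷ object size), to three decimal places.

2.139×

Thin lens: 1/f = 1/dₒ + 1/dᵢ → 1/dᵢ = 1/154 − 1/226 = 0.0020687 mm⁻¹, so dᵢ ≈ 483.3889 mm.
Magnification m = dᵢ/dₒ = 483.3889/226 ≈ 2.13889.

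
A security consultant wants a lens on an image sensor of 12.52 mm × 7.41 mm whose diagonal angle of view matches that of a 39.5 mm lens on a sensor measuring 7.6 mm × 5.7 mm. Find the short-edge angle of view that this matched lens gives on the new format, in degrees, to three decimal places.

Sensor diagonal = √(7.6² + 5.7²) = √90.2500 ≈ 9.5000 mm.
Sensor diagonal = √(12.52² + 7.41²) = √211.6585 ≈ 14.5485 mm.
Equal diagonal AOV ⇒ f₂ = f₁ · 14.5485/9.5000 = 39.5 × 1.53142 ≈ 60.4911 mm.
Short-edge AOV on the new format = 2·arctan(7.41 / (2 × 60.4911)) = 2·arctan(0.06125) ≈ 7.0098°.

7.010°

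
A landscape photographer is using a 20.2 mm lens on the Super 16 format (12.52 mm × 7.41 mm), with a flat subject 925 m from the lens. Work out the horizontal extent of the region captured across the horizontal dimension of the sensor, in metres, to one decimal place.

dₒ: 925 m = 925000 mm.
Similar triangles through the lens centre give W/dₒ = w/dᵢ; with 1/f = 1/dₒ + 1/dᵢ this gives W = w·(dₒ − f)/f.
W = 12.52 mm × (925000 − 20.2) / 20.2 = 12.52 × 45791.0792 ≈ 573304.312 mm = 573.304 m.

573.3 m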